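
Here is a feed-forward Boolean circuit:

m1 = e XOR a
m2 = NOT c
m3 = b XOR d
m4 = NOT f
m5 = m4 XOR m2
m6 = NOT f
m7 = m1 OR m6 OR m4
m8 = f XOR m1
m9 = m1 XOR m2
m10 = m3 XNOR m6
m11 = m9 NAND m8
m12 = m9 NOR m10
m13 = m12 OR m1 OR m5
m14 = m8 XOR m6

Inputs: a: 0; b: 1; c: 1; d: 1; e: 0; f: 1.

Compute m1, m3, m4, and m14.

m1 = 0, m3 = 0, m4 = 0, m14 = 1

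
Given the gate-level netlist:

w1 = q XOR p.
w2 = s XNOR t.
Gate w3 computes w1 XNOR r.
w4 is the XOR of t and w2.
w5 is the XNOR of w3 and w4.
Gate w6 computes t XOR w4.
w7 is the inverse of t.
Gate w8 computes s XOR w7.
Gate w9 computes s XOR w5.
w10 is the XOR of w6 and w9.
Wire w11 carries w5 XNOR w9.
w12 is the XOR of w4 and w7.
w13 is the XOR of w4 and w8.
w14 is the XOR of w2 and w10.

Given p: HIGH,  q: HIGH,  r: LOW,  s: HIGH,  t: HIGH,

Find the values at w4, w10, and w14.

w4 = LOW  w10 = LOW  w14 = HIGH

w1 = q XOR p = HIGH XOR HIGH = LOW
w2 = s XNOR t = HIGH XNOR HIGH = HIGH
w3 = w1 XNOR r = LOW XNOR LOW = HIGH
w4 = t XOR w2 = HIGH XOR HIGH = LOW
w5 = w3 XNOR w4 = HIGH XNOR LOW = LOW
w6 = t XOR w4 = HIGH XOR LOW = HIGH
w9 = s XOR w5 = HIGH XOR LOW = HIGH
w10 = w6 XOR w9 = HIGH XOR HIGH = LOW
w14 = w2 XOR w10 = HIGH XOR LOW = HIGH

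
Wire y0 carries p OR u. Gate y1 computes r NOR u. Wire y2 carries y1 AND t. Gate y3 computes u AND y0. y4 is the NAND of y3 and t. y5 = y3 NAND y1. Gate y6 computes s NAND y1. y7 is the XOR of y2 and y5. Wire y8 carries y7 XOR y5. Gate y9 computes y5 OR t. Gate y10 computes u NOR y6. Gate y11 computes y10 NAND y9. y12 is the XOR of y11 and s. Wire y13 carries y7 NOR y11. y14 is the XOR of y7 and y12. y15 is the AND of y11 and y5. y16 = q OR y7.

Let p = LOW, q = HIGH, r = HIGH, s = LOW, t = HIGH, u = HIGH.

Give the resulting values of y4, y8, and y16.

y4 = LOW; y8 = LOW; y16 = HIGH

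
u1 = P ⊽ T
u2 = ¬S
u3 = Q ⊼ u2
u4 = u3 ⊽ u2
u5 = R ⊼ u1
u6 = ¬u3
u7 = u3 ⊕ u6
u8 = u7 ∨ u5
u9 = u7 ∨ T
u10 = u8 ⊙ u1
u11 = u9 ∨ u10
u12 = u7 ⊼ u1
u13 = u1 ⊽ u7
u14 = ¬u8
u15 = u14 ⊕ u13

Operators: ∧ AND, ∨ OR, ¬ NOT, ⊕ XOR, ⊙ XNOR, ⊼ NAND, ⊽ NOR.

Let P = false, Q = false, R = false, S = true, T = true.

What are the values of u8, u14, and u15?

u8 = true, u14 = false, u15 = false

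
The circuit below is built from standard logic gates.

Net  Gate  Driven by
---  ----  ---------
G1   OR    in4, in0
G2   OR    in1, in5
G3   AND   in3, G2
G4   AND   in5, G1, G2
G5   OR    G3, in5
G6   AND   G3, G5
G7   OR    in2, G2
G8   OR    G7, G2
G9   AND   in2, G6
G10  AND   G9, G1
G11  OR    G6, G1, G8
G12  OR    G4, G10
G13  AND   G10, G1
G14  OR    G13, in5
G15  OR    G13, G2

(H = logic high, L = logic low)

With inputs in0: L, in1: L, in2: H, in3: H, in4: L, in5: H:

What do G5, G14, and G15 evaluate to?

G1 = in4 OR in0 = L OR L = L
G2 = in1 OR in5 = L OR H = H
G3 = in3 AND G2 = H AND H = H
G5 = G3 OR in5 = H OR H = H
G6 = G3 AND G5 = H AND H = H
G9 = in2 AND G6 = H AND H = H
G10 = G9 AND G1 = H AND L = L
G13 = G10 AND G1 = L AND L = L
G14 = G13 OR in5 = L OR H = H
G15 = G13 OR G2 = L OR H = H

G5 = H, G14 = H, G15 = H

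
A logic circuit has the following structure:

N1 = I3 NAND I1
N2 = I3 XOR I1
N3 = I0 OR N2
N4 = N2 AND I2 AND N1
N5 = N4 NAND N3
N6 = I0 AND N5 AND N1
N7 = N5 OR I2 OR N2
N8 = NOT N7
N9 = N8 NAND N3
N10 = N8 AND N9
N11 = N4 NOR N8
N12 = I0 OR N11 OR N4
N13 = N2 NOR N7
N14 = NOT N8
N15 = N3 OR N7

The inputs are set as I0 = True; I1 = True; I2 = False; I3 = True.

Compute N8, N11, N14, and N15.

N8 = False, N11 = True, N14 = True, N15 = True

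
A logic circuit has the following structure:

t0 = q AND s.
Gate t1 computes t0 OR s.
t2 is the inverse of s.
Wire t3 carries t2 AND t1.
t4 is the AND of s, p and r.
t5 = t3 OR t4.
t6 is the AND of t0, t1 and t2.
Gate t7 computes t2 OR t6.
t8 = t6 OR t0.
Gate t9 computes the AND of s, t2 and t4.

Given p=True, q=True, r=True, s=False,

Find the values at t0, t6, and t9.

t0 = q AND s = True AND False = False
t1 = t0 OR s = False OR False = False
t2 = NOT s = NOT False = True
t4 = s AND p AND r = False AND True AND True = False
t6 = t0 AND t1 AND t2 = False AND False AND True = False
t9 = s AND t2 AND t4 = False AND True AND False = False

t0 = False, t6 = False, t9 = False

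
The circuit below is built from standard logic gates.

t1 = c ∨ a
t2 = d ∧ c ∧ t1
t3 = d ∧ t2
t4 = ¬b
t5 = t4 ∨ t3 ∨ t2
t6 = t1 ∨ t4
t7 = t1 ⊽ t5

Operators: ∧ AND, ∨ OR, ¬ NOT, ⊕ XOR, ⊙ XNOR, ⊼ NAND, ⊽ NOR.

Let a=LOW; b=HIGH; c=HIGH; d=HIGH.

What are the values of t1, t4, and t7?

t1 = HIGH, t4 = LOW, t7 = LOW

t1 = c OR a = HIGH OR LOW = HIGH
t2 = d AND c AND t1 = HIGH AND HIGH AND HIGH = HIGH
t3 = d AND t2 = HIGH AND HIGH = HIGH
t4 = NOT b = NOT HIGH = LOW
t5 = t4 OR t3 OR t2 = LOW OR HIGH OR HIGH = HIGH
t7 = t1 NOR t5 = HIGH NOR HIGH = LOW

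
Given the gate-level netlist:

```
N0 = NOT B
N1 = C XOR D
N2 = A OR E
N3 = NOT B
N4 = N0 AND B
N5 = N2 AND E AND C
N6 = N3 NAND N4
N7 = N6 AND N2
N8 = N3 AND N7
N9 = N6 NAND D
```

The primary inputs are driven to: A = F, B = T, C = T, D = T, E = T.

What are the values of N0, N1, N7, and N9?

N0 = F, N1 = F, N7 = T, N9 = F

N0 = NOT B = NOT T = F
N1 = C XOR D = T XOR T = F
N2 = A OR E = F OR T = T
N3 = NOT B = NOT T = F
N4 = N0 AND B = F AND T = F
N6 = N3 NAND N4 = F NAND F = T
N7 = N6 AND N2 = T AND T = T
N9 = N6 NAND D = T NAND T = F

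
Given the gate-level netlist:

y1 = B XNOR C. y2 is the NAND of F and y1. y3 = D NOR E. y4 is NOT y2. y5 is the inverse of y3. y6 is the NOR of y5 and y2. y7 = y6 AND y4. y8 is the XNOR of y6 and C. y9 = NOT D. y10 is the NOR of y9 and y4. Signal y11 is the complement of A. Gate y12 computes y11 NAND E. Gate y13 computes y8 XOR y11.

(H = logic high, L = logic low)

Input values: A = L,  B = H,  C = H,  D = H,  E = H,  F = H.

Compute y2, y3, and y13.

y2 = L; y3 = L; y13 = H

y1 = B XNOR C = H XNOR H = H
y2 = F NAND y1 = H NAND H = L
y3 = D NOR E = H NOR H = L
y5 = NOT y3 = NOT L = H
y6 = y5 NOR y2 = H NOR L = L
y8 = y6 XNOR C = L XNOR H = L
y11 = NOT A = NOT L = H
y13 = y8 XOR y11 = L XOR H = H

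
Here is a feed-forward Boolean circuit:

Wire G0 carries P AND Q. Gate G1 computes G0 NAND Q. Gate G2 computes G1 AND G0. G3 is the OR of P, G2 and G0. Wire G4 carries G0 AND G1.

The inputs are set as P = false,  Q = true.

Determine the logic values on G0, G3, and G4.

G0 = false, G3 = false, G4 = false

G0 = P AND Q = false AND true = false
G1 = G0 NAND Q = false NAND true = true
G2 = G1 AND G0 = true AND false = false
G3 = P OR G2 OR G0 = false OR false OR false = false
G4 = G0 AND G1 = false AND true = false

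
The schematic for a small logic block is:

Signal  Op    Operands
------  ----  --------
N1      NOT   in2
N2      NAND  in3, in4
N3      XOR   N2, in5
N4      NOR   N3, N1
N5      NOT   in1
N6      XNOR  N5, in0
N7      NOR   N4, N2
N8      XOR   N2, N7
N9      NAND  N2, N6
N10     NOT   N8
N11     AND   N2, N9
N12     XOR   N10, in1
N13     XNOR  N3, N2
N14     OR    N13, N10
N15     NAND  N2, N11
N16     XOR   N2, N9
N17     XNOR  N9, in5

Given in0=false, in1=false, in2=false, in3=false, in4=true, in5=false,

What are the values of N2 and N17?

N2 = in3 NAND in4 = false NAND true = true
N5 = NOT in1 = NOT false = true
N6 = N5 XNOR in0 = true XNOR false = false
N9 = N2 NAND N6 = true NAND false = true
N17 = N9 XNOR in5 = true XNOR false = false

N2 = true  N17 = false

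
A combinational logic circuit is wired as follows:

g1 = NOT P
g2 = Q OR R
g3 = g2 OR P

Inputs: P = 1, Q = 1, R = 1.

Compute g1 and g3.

g1 = 0, g3 = 1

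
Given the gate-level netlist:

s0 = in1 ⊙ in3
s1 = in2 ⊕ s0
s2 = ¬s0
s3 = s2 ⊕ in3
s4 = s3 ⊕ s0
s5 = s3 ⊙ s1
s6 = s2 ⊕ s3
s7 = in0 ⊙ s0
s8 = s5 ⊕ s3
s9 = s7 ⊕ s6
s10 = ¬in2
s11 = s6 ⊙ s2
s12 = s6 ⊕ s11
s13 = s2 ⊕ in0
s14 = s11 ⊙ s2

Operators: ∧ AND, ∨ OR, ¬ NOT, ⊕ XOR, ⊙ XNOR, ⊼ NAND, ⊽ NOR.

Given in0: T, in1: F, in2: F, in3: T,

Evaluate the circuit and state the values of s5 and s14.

s5 = T; s14 = T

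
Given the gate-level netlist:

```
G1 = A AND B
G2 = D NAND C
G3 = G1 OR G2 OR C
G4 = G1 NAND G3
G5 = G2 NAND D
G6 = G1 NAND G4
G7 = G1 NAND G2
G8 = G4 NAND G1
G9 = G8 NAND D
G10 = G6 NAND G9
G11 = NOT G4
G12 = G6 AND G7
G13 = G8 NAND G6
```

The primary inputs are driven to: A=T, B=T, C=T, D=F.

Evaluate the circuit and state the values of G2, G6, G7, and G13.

G2 = T, G6 = T, G7 = F, G13 = F

G1 = A AND B = T AND T = T
G2 = D NAND C = F NAND T = T
G3 = G1 OR G2 OR C = T OR T OR T = T
G4 = G1 NAND G3 = T NAND T = F
G6 = G1 NAND G4 = T NAND F = T
G7 = G1 NAND G2 = T NAND T = F
G8 = G4 NAND G1 = F NAND T = T
G13 = G8 NAND G6 = T NAND T = F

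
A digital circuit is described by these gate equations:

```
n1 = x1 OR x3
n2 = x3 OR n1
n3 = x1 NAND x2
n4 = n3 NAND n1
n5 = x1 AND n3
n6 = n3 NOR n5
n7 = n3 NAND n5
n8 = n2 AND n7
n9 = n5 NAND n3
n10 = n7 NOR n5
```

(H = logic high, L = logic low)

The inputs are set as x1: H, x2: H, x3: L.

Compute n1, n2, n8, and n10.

n1 = H  n2 = H  n8 = H  n10 = L

n1 = x1 OR x3 = H OR L = H
n2 = x3 OR n1 = L OR H = H
n3 = x1 NAND x2 = H NAND H = L
n5 = x1 AND n3 = H AND L = L
n7 = n3 NAND n5 = L NAND L = H
n8 = n2 AND n7 = H AND H = H
n10 = n7 NOR n5 = H NOR L = L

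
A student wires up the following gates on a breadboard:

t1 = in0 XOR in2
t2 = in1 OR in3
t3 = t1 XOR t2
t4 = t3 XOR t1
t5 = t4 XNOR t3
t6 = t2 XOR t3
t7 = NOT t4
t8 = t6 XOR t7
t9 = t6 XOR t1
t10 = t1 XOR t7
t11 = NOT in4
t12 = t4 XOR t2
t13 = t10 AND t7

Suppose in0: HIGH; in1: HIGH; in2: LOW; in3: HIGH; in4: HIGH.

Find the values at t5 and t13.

t5 = LOW, t13 = LOW

t1 = in0 XOR in2 = HIGH XOR LOW = HIGH
t2 = in1 OR in3 = HIGH OR HIGH = HIGH
t3 = t1 XOR t2 = HIGH XOR HIGH = LOW
t4 = t3 XOR t1 = LOW XOR HIGH = HIGH
t5 = t4 XNOR t3 = HIGH XNOR LOW = LOW
t7 = NOT t4 = NOT HIGH = LOW
t10 = t1 XOR t7 = HIGH XOR LOW = HIGH
t13 = t10 AND t7 = HIGH AND LOW = LOW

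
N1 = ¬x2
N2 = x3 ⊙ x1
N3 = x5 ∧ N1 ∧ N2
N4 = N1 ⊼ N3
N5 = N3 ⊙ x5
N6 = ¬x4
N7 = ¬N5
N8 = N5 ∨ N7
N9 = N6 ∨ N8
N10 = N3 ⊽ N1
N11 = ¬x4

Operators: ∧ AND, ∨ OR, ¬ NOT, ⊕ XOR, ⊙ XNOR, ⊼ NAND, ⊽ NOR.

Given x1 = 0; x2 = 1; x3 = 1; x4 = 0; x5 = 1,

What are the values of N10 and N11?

N1 = NOT x2 = NOT 1 = 0
N2 = x3 XNOR x1 = 1 XNOR 0 = 0
N3 = x5 AND N1 AND N2 = 1 AND 0 AND 0 = 0
N10 = N3 NOR N1 = 0 NOR 0 = 1
N11 = NOT x4 = NOT 0 = 1

N10 = 1; N11 = 1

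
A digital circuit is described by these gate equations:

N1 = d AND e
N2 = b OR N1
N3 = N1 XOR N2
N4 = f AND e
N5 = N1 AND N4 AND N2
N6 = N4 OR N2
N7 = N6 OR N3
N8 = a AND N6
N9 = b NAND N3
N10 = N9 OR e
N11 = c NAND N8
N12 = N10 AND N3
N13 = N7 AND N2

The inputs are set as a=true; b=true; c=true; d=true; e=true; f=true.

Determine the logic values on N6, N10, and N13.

N6 = true, N10 = true, N13 = true

N1 = d AND e = true AND true = true
N2 = b OR N1 = true OR true = true
N3 = N1 XOR N2 = true XOR true = false
N4 = f AND e = true AND true = true
N6 = N4 OR N2 = true OR true = true
N7 = N6 OR N3 = true OR false = true
N9 = b NAND N3 = true NAND false = true
N10 = N9 OR e = true OR true = true
N13 = N7 AND N2 = true AND true = true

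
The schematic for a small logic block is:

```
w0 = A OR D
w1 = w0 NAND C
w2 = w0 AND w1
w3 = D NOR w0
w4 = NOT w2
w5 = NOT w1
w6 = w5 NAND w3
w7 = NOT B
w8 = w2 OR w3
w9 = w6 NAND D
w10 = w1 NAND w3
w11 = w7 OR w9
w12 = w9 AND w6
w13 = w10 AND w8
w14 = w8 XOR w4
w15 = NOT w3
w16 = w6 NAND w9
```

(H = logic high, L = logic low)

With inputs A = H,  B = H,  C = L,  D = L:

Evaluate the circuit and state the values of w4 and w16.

w0 = A OR D = H OR L = H
w1 = w0 NAND C = H NAND L = H
w2 = w0 AND w1 = H AND H = H
w3 = D NOR w0 = L NOR H = L
w4 = NOT w2 = NOT H = L
w5 = NOT w1 = NOT H = L
w6 = w5 NAND w3 = L NAND L = H
w9 = w6 NAND D = H NAND L = H
w16 = w6 NAND w9 = H NAND H = L

w4 = L, w16 = L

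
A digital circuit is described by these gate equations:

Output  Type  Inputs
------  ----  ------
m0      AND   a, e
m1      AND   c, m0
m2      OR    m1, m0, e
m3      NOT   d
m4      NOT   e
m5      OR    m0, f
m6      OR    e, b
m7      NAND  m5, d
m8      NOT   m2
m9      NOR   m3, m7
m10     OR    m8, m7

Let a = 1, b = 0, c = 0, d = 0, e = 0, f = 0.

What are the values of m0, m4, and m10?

m0 = 0; m4 = 1; m10 = 1

m0 = a AND e = 1 AND 0 = 0
m1 = c AND m0 = 0 AND 0 = 0
m2 = m1 OR m0 OR e = 0 OR 0 OR 0 = 0
m4 = NOT e = NOT 0 = 1
m5 = m0 OR f = 0 OR 0 = 0
m7 = m5 NAND d = 0 NAND 0 = 1
m8 = NOT m2 = NOT 0 = 1
m10 = m8 OR m7 = 1 OR 1 = 1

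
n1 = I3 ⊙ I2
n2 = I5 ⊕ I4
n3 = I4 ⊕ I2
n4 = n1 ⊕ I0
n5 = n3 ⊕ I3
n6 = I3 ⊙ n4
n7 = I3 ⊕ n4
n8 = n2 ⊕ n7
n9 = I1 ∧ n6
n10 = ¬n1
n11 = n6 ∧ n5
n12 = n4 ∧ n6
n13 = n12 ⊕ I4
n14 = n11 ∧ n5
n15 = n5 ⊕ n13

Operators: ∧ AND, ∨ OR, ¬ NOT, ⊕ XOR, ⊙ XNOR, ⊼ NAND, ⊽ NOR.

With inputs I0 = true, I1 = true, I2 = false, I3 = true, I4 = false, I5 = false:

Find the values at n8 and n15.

n1 = I3 XNOR I2 = true XNOR false = false
n2 = I5 XOR I4 = false XOR false = false
n3 = I4 XOR I2 = false XOR false = false
n4 = n1 XOR I0 = false XOR true = true
n5 = n3 XOR I3 = false XOR true = true
n6 = I3 XNOR n4 = true XNOR true = true
n7 = I3 XOR n4 = true XOR true = false
n8 = n2 XOR n7 = false XOR false = false
n12 = n4 AND n6 = true AND true = true
n13 = n12 XOR I4 = true XOR false = true
n15 = n5 XOR n13 = true XOR true = false

n8 = false, n15 = false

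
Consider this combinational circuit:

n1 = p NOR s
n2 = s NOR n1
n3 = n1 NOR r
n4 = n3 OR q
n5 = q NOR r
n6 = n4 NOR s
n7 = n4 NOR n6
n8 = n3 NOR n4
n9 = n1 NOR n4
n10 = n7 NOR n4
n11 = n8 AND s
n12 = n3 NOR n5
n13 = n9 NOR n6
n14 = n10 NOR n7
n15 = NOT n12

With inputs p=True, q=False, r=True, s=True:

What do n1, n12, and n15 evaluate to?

n1 = False, n12 = True, n15 = False

n1 = p NOR s = True NOR True = False
n3 = n1 NOR r = False NOR True = False
n5 = q NOR r = False NOR True = False
n12 = n3 NOR n5 = False NOR False = True
n15 = NOT n12 = NOT True = False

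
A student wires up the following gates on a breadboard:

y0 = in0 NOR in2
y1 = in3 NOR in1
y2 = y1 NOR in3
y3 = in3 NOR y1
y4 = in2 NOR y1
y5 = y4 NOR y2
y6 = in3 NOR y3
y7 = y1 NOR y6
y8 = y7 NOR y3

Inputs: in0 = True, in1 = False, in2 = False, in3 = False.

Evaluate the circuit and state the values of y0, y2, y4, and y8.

y0 = False; y2 = False; y4 = False; y8 = True

y0 = in0 NOR in2 = True NOR False = False
y1 = in3 NOR in1 = False NOR False = True
y2 = y1 NOR in3 = True NOR False = False
y3 = in3 NOR y1 = False NOR True = False
y4 = in2 NOR y1 = False NOR True = False
y6 = in3 NOR y3 = False NOR False = True
y7 = y1 NOR y6 = True NOR True = False
y8 = y7 NOR y3 = False NOR False = True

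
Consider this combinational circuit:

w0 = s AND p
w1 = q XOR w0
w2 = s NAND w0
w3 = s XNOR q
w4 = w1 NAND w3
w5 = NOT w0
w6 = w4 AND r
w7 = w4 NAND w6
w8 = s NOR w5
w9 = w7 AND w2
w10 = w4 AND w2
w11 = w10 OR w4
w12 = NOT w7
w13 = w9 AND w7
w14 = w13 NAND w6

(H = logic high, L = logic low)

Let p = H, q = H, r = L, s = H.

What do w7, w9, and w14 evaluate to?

w7 = H, w9 = L, w14 = H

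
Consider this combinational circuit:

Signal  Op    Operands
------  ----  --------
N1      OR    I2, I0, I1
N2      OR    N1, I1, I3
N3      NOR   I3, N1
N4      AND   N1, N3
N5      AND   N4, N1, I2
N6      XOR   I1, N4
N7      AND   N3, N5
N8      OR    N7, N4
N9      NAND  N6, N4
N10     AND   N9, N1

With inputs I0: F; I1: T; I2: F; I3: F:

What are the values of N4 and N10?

N4 = F, N10 = T

N1 = I2 OR I0 OR I1 = F OR F OR T = T
N3 = I3 NOR N1 = F NOR T = F
N4 = N1 AND N3 = T AND F = F
N6 = I1 XOR N4 = T XOR F = T
N9 = N6 NAND N4 = T NAND F = T
N10 = N9 AND N1 = T AND T = T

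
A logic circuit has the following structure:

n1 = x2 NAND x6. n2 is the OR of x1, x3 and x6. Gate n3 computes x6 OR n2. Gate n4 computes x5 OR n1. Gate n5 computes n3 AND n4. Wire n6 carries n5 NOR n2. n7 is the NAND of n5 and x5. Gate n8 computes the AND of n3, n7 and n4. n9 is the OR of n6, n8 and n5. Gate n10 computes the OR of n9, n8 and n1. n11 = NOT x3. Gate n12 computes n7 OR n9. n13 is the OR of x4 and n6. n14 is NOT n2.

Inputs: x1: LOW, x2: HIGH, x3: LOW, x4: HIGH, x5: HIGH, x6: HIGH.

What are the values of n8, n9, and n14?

n8 = LOW; n9 = HIGH; n14 = LOW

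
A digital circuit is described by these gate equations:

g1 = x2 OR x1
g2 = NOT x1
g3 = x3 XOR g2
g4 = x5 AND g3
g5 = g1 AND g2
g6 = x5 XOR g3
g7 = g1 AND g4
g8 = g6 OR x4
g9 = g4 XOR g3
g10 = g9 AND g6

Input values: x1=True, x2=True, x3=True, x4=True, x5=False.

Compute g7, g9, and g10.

g1 = x2 OR x1 = True OR True = True
g2 = NOT x1 = NOT True = False
g3 = x3 XOR g2 = True XOR False = True
g4 = x5 AND g3 = False AND True = False
g6 = x5 XOR g3 = False XOR True = True
g7 = g1 AND g4 = True AND False = False
g9 = g4 XOR g3 = False XOR True = True
g10 = g9 AND g6 = True AND True = True

g7 = False, g9 = True, g10 = True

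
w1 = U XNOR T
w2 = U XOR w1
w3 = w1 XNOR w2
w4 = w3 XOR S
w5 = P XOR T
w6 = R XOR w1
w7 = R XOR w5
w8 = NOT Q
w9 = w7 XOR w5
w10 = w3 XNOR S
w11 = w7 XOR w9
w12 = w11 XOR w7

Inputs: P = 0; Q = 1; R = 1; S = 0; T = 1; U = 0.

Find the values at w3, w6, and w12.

w1 = U XNOR T = 0 XNOR 1 = 0
w2 = U XOR w1 = 0 XOR 0 = 0
w3 = w1 XNOR w2 = 0 XNOR 0 = 1
w5 = P XOR T = 0 XOR 1 = 1
w6 = R XOR w1 = 1 XOR 0 = 1
w7 = R XOR w5 = 1 XOR 1 = 0
w9 = w7 XOR w5 = 0 XOR 1 = 1
w11 = w7 XOR w9 = 0 XOR 1 = 1
w12 = w11 XOR w7 = 1 XOR 0 = 1

w3 = 1, w6 = 1, w12 = 1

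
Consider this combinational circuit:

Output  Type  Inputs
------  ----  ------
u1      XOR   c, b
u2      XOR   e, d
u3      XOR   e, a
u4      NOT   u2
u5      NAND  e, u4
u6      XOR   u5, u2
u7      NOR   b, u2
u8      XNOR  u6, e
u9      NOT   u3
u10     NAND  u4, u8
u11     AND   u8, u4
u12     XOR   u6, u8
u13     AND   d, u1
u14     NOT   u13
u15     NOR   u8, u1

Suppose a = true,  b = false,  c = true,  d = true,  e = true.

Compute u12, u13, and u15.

u12 = false; u13 = true; u15 = false

u1 = c XOR b = true XOR false = true
u2 = e XOR d = true XOR true = false
u4 = NOT u2 = NOT false = true
u5 = e NAND u4 = true NAND true = false
u6 = u5 XOR u2 = false XOR false = false
u8 = u6 XNOR e = false XNOR true = false
u12 = u6 XOR u8 = false XOR false = false
u13 = d AND u1 = true AND true = true
u15 = u8 NOR u1 = false NOR true = false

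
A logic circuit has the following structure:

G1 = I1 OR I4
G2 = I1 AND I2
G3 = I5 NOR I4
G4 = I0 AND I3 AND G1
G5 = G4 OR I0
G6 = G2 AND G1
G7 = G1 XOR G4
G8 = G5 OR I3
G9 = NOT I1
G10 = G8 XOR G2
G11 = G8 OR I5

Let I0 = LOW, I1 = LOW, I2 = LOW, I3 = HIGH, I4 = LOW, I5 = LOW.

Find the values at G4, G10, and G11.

G1 = I1 OR I4 = LOW OR LOW = LOW
G2 = I1 AND I2 = LOW AND LOW = LOW
G4 = I0 AND I3 AND G1 = LOW AND HIGH AND LOW = LOW
G5 = G4 OR I0 = LOW OR LOW = LOW
G8 = G5 OR I3 = LOW OR HIGH = HIGH
G10 = G8 XOR G2 = HIGH XOR LOW = HIGH
G11 = G8 OR I5 = HIGH OR LOW = HIGH

G4 = LOW, G10 = HIGH, G11 = HIGH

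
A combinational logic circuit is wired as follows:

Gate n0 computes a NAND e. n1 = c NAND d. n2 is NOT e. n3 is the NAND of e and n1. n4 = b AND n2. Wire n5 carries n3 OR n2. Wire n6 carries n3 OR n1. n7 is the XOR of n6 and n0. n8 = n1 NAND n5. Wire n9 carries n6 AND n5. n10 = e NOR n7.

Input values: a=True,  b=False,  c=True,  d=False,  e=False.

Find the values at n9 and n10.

n0 = a NAND e = True NAND False = True
n1 = c NAND d = True NAND False = True
n2 = NOT e = NOT False = True
n3 = e NAND n1 = False NAND True = True
n5 = n3 OR n2 = True OR True = True
n6 = n3 OR n1 = True OR True = True
n7 = n6 XOR n0 = True XOR True = False
n9 = n6 AND n5 = True AND True = True
n10 = e NOR n7 = False NOR False = True

n9 = True, n10 = True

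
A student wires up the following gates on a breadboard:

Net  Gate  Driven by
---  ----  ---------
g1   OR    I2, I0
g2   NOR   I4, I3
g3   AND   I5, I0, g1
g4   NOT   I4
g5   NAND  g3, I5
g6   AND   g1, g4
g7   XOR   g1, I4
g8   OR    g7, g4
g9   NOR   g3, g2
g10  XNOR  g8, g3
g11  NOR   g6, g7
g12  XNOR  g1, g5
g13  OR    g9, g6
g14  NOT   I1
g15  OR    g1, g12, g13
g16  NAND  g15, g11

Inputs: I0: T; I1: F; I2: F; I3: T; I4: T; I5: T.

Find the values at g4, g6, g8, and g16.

g1 = I2 OR I0 = F OR T = T
g2 = I4 NOR I3 = T NOR T = F
g3 = I5 AND I0 AND g1 = T AND T AND T = T
g4 = NOT I4 = NOT T = F
g5 = g3 NAND I5 = T NAND T = F
g6 = g1 AND g4 = T AND F = F
g7 = g1 XOR I4 = T XOR T = F
g8 = g7 OR g4 = F OR F = F
g9 = g3 NOR g2 = T NOR F = F
g11 = g6 NOR g7 = F NOR F = T
g12 = g1 XNOR g5 = T XNOR F = F
g13 = g9 OR g6 = F OR F = F
g15 = g1 OR g12 OR g13 = T OR F OR F = T
g16 = g15 NAND g11 = T NAND T = F

g4 = F; g6 = F; g8 = F; g16 = F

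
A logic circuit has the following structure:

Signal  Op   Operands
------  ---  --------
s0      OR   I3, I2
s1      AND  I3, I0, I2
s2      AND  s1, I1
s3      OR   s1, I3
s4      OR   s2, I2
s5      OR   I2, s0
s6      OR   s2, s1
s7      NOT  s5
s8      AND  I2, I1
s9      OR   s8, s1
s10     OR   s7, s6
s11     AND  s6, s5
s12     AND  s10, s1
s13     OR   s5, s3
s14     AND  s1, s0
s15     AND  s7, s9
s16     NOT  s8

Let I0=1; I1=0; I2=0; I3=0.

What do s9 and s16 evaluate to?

s1 = I3 AND I0 AND I2 = 0 AND 1 AND 0 = 0
s8 = I2 AND I1 = 0 AND 0 = 0
s9 = s8 OR s1 = 0 OR 0 = 0
s16 = NOT s8 = NOT 0 = 1

s9 = 0, s16 = 1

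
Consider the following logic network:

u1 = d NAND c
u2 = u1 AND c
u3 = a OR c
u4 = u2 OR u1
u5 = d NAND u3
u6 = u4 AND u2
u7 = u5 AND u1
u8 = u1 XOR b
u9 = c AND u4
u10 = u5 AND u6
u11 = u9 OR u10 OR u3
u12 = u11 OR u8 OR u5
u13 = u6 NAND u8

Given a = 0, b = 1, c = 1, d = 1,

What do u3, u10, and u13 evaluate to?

u3 = 1, u10 = 0, u13 = 1

u1 = d NAND c = 1 NAND 1 = 0
u2 = u1 AND c = 0 AND 1 = 0
u3 = a OR c = 0 OR 1 = 1
u4 = u2 OR u1 = 0 OR 0 = 0
u5 = d NAND u3 = 1 NAND 1 = 0
u6 = u4 AND u2 = 0 AND 0 = 0
u8 = u1 XOR b = 0 XOR 1 = 1
u10 = u5 AND u6 = 0 AND 0 = 0
u13 = u6 NAND u8 = 0 NAND 1 = 1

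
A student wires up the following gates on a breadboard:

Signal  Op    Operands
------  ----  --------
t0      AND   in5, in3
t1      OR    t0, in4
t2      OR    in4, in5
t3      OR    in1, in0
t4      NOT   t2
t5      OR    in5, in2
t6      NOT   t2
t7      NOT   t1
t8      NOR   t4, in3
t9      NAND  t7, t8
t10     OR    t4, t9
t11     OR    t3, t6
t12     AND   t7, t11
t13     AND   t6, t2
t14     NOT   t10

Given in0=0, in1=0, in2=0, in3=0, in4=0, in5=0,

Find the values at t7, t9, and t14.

t0 = in5 AND in3 = 0 AND 0 = 0
t1 = t0 OR in4 = 0 OR 0 = 0
t2 = in4 OR in5 = 0 OR 0 = 0
t4 = NOT t2 = NOT 0 = 1
t7 = NOT t1 = NOT 0 = 1
t8 = t4 NOR in3 = 1 NOR 0 = 0
t9 = t7 NAND t8 = 1 NAND 0 = 1
t10 = t4 OR t9 = 1 OR 1 = 1
t14 = NOT t10 = NOT 1 = 0

t7 = 1, t9 = 1, t14 = 0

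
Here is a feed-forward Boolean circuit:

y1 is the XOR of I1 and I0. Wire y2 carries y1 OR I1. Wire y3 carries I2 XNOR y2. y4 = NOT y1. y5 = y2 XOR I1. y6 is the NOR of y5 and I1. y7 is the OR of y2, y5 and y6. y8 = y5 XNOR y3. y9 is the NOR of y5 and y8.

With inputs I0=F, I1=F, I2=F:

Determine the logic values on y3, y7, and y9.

y3 = T, y7 = T, y9 = T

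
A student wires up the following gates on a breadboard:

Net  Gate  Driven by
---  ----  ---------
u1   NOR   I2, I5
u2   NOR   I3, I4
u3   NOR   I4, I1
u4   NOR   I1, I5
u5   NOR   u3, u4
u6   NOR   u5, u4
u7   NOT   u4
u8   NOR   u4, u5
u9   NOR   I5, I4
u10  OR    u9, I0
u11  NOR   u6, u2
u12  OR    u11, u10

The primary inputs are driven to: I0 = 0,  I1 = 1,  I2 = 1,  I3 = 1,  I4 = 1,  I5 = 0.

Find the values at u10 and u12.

u10 = 0; u12 = 1

u2 = I3 NOR I4 = 1 NOR 1 = 0
u3 = I4 NOR I1 = 1 NOR 1 = 0
u4 = I1 NOR I5 = 1 NOR 0 = 0
u5 = u3 NOR u4 = 0 NOR 0 = 1
u6 = u5 NOR u4 = 1 NOR 0 = 0
u9 = I5 NOR I4 = 0 NOR 1 = 0
u10 = u9 OR I0 = 0 OR 0 = 0
u11 = u6 NOR u2 = 0 NOR 0 = 1
u12 = u11 OR u10 = 1 OR 0 = 1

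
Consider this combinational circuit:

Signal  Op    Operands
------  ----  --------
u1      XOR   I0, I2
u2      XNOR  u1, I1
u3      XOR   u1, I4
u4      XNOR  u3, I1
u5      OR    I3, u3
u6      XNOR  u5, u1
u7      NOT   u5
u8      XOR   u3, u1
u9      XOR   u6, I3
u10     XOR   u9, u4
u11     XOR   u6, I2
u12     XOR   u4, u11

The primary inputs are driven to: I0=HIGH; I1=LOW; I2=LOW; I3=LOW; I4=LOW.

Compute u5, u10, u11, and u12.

u1 = I0 XOR I2 = HIGH XOR LOW = HIGH
u3 = u1 XOR I4 = HIGH XOR LOW = HIGH
u4 = u3 XNOR I1 = HIGH XNOR LOW = LOW
u5 = I3 OR u3 = LOW OR HIGH = HIGH
u6 = u5 XNOR u1 = HIGH XNOR HIGH = HIGH
u9 = u6 XOR I3 = HIGH XOR LOW = HIGH
u10 = u9 XOR u4 = HIGH XOR LOW = HIGH
u11 = u6 XOR I2 = HIGH XOR LOW = HIGH
u12 = u4 XOR u11 = LOW XOR HIGH = HIGH

u5 = HIGH, u10 = HIGH, u11 = HIGH, u12 = HIGH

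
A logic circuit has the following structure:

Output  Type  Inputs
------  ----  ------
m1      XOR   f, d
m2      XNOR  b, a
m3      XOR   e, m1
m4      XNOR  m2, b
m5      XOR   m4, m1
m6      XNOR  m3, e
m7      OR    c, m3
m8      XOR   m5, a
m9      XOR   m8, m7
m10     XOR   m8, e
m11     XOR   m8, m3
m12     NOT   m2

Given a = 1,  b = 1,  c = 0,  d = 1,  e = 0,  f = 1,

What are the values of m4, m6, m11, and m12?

m1 = f XOR d = 1 XOR 1 = 0
m2 = b XNOR a = 1 XNOR 1 = 1
m3 = e XOR m1 = 0 XOR 0 = 0
m4 = m2 XNOR b = 1 XNOR 1 = 1
m5 = m4 XOR m1 = 1 XOR 0 = 1
m6 = m3 XNOR e = 0 XNOR 0 = 1
m8 = m5 XOR a = 1 XOR 1 = 0
m11 = m8 XOR m3 = 0 XOR 0 = 0
m12 = NOT m2 = NOT 1 = 0

m4 = 1, m6 = 1, m11 = 0, m12 = 0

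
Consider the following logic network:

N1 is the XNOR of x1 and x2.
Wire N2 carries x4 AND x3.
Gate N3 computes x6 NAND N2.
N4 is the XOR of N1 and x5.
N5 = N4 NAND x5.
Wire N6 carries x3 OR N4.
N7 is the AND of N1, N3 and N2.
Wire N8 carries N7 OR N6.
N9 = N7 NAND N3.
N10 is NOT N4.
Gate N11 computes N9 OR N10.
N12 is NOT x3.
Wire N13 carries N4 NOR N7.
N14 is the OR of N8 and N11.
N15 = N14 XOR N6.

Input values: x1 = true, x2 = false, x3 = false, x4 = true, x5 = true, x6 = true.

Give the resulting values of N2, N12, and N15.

N2 = false, N12 = true, N15 = false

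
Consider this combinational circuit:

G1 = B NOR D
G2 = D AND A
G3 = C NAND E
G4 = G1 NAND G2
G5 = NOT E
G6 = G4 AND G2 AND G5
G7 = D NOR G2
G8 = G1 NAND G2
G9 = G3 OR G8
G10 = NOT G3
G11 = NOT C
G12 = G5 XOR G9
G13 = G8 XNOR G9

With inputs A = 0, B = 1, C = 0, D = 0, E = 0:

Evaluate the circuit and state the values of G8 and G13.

G1 = B NOR D = 1 NOR 0 = 0
G2 = D AND A = 0 AND 0 = 0
G3 = C NAND E = 0 NAND 0 = 1
G8 = G1 NAND G2 = 0 NAND 0 = 1
G9 = G3 OR G8 = 1 OR 1 = 1
G13 = G8 XNOR G9 = 1 XNOR 1 = 1

G8 = 1; G13 = 1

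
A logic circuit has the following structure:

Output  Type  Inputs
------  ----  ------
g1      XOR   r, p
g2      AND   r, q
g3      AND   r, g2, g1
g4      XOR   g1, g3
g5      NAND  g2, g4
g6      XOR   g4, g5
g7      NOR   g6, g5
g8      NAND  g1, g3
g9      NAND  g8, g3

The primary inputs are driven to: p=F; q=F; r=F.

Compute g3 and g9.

g3 = F, g9 = T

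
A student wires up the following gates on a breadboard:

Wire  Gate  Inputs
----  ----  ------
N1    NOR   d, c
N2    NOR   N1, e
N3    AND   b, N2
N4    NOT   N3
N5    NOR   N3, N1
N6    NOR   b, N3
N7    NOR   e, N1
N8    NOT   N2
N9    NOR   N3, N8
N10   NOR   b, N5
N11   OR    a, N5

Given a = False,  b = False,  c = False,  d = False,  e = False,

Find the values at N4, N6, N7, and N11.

N1 = d NOR c = False NOR False = True
N2 = N1 NOR e = True NOR False = False
N3 = b AND N2 = False AND False = False
N4 = NOT N3 = NOT False = True
N5 = N3 NOR N1 = False NOR True = False
N6 = b NOR N3 = False NOR False = True
N7 = e NOR N1 = False NOR True = False
N11 = a OR N5 = False OR False = False

N4 = True  N6 = True  N7 = False  N11 = False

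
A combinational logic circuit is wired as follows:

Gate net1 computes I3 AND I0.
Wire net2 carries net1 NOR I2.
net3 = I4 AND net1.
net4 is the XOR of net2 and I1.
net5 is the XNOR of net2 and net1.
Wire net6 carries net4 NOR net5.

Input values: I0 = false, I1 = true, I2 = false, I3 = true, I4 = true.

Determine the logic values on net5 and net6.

net5 = false, net6 = true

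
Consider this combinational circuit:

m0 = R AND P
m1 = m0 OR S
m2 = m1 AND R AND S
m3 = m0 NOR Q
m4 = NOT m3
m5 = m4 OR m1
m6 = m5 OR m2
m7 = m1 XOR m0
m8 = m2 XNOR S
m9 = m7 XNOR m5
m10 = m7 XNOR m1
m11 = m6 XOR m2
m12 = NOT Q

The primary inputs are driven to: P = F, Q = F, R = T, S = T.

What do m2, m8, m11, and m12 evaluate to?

m0 = R AND P = T AND F = F
m1 = m0 OR S = F OR T = T
m2 = m1 AND R AND S = T AND T AND T = T
m3 = m0 NOR Q = F NOR F = T
m4 = NOT m3 = NOT T = F
m5 = m4 OR m1 = F OR T = T
m6 = m5 OR m2 = T OR T = T
m8 = m2 XNOR S = T XNOR T = T
m11 = m6 XOR m2 = T XOR T = F
m12 = NOT Q = NOT F = T

m2 = T; m8 = T; m11 = F; m12 = T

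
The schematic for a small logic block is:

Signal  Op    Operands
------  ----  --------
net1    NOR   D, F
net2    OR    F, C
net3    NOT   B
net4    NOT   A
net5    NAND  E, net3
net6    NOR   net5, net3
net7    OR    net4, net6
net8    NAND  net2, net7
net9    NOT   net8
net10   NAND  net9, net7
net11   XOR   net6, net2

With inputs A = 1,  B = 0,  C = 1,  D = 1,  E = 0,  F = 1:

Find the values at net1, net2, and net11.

net1 = 0; net2 = 1; net11 = 1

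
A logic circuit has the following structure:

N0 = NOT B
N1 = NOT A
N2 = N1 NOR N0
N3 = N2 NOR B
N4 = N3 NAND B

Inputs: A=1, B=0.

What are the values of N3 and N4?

N0 = NOT B = NOT 0 = 1
N1 = NOT A = NOT 1 = 0
N2 = N1 NOR N0 = 0 NOR 1 = 0
N3 = N2 NOR B = 0 NOR 0 = 1
N4 = N3 NAND B = 1 NAND 0 = 1

N3 = 1; N4 = 1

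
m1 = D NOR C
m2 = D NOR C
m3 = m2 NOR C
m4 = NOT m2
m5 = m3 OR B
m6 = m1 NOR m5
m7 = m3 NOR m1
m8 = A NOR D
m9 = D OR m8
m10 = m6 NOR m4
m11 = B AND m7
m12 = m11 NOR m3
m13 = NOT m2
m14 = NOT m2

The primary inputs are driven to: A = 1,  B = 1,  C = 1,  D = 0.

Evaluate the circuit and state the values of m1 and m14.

m1 = D NOR C = 0 NOR 1 = 0
m2 = D NOR C = 0 NOR 1 = 0
m14 = NOT m2 = NOT 0 = 1

m1 = 0  m14 = 1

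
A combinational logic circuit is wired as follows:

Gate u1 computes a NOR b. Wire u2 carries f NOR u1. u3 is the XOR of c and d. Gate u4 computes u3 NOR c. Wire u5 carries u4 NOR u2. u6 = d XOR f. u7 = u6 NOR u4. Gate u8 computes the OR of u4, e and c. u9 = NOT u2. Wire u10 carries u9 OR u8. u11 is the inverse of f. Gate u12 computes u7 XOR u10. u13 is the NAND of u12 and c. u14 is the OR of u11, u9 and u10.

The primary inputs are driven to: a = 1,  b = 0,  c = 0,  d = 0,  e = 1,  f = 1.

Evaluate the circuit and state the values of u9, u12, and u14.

u9 = 1  u12 = 1  u14 = 1

u1 = a NOR b = 1 NOR 0 = 0
u2 = f NOR u1 = 1 NOR 0 = 0
u3 = c XOR d = 0 XOR 0 = 0
u4 = u3 NOR c = 0 NOR 0 = 1
u6 = d XOR f = 0 XOR 1 = 1
u7 = u6 NOR u4 = 1 NOR 1 = 0
u8 = u4 OR e OR c = 1 OR 1 OR 0 = 1
u9 = NOT u2 = NOT 0 = 1
u10 = u9 OR u8 = 1 OR 1 = 1
u11 = NOT f = NOT 1 = 0
u12 = u7 XOR u10 = 0 XOR 1 = 1
u14 = u11 OR u9 OR u10 = 0 OR 1 OR 1 = 1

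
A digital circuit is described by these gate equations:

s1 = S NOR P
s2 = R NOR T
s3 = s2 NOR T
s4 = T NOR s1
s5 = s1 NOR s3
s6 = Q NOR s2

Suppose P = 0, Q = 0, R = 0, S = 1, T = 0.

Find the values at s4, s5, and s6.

s1 = S NOR P = 1 NOR 0 = 0
s2 = R NOR T = 0 NOR 0 = 1
s3 = s2 NOR T = 1 NOR 0 = 0
s4 = T NOR s1 = 0 NOR 0 = 1
s5 = s1 NOR s3 = 0 NOR 0 = 1
s6 = Q NOR s2 = 0 NOR 1 = 0

s4 = 1, s5 = 1, s6 = 0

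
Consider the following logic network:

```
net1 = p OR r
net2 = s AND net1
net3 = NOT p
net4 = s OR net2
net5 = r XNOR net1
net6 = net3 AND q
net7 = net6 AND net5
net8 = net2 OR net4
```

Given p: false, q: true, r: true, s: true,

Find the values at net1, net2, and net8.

net1 = true  net2 = true  net8 = true

net1 = p OR r = false OR true = true
net2 = s AND net1 = true AND true = true
net4 = s OR net2 = true OR true = true
net8 = net2 OR net4 = true OR true = true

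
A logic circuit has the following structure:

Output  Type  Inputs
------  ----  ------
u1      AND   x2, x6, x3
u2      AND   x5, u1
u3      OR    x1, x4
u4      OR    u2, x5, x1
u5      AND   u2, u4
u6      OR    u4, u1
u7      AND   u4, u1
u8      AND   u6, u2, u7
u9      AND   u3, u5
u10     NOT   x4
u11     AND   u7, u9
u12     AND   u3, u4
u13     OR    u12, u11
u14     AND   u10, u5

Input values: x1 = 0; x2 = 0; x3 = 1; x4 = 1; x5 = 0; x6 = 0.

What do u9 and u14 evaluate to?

u1 = x2 AND x6 AND x3 = 0 AND 0 AND 1 = 0
u2 = x5 AND u1 = 0 AND 0 = 0
u3 = x1 OR x4 = 0 OR 1 = 1
u4 = u2 OR x5 OR x1 = 0 OR 0 OR 0 = 0
u5 = u2 AND u4 = 0 AND 0 = 0
u9 = u3 AND u5 = 1 AND 0 = 0
u10 = NOT x4 = NOT 1 = 0
u14 = u10 AND u5 = 0 AND 0 = 0

u9 = 0, u14 = 0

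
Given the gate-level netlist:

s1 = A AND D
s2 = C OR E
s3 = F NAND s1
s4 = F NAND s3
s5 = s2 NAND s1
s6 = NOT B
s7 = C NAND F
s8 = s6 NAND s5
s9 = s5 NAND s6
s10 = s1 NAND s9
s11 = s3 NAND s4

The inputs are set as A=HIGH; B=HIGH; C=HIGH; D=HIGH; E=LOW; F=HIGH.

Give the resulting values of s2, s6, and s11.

s2 = HIGH, s6 = LOW, s11 = HIGH

s1 = A AND D = HIGH AND HIGH = HIGH
s2 = C OR E = HIGH OR LOW = HIGH
s3 = F NAND s1 = HIGH NAND HIGH = LOW
s4 = F NAND s3 = HIGH NAND LOW = HIGH
s6 = NOT B = NOT HIGH = LOW
s11 = s3 NAND s4 = LOW NAND HIGH = HIGH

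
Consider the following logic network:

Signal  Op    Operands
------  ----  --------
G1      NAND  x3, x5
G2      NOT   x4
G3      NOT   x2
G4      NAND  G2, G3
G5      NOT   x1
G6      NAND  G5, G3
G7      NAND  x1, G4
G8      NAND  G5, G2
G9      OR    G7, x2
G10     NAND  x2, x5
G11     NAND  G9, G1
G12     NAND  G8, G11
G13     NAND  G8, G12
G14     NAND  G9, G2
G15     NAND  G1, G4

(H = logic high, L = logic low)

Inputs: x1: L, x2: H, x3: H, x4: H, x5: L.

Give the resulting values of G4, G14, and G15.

G4 = H  G14 = H  G15 = L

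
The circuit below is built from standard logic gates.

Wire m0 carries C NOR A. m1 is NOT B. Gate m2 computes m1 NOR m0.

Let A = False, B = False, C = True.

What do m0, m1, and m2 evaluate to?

m0 = False, m1 = True, m2 = False

m0 = C NOR A = True NOR False = False
m1 = NOT B = NOT False = True
m2 = m1 NOR m0 = True NOR False = False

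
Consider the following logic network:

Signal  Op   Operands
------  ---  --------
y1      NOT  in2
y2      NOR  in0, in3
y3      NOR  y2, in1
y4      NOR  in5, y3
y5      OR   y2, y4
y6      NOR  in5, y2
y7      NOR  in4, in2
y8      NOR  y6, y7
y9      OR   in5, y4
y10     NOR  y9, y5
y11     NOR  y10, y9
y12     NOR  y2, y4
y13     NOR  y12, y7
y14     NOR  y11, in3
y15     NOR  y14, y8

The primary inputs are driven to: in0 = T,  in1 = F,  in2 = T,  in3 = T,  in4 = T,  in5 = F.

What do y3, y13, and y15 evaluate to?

y3 = T, y13 = F, y15 = T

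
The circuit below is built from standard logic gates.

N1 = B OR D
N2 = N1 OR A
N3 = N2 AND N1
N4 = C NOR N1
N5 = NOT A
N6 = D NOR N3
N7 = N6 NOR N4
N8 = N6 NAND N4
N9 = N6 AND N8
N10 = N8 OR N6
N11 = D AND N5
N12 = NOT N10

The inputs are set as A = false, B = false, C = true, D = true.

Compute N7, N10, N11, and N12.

N1 = B OR D = false OR true = true
N2 = N1 OR A = true OR false = true
N3 = N2 AND N1 = true AND true = true
N4 = C NOR N1 = true NOR true = false
N5 = NOT A = NOT false = true
N6 = D NOR N3 = true NOR true = false
N7 = N6 NOR N4 = false NOR false = true
N8 = N6 NAND N4 = false NAND false = true
N10 = N8 OR N6 = true OR false = true
N11 = D AND N5 = true AND true = true
N12 = NOT N10 = NOT true = false

N7 = true  N10 = true  N11 = true  N12 = false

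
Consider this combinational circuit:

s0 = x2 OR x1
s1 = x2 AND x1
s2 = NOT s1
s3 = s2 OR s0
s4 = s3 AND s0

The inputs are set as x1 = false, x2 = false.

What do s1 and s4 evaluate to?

s1 = false, s4 = false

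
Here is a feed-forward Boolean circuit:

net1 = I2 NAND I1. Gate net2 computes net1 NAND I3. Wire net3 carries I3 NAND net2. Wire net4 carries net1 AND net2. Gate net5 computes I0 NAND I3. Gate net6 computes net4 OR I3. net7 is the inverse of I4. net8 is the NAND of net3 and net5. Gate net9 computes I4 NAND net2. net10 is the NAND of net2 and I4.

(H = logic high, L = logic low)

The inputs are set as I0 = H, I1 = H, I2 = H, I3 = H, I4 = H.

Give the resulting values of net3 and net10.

net1 = I2 NAND I1 = H NAND H = L
net2 = net1 NAND I3 = L NAND H = H
net3 = I3 NAND net2 = H NAND H = L
net10 = net2 NAND I4 = H NAND H = L

net3 = L, net10 = L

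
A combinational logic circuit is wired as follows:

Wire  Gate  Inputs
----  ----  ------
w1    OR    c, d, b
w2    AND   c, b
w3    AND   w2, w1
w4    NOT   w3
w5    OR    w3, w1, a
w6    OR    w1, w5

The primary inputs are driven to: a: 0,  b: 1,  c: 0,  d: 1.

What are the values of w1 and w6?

w1 = c OR d OR b = 0 OR 1 OR 1 = 1
w2 = c AND b = 0 AND 1 = 0
w3 = w2 AND w1 = 0 AND 1 = 0
w5 = w3 OR w1 OR a = 0 OR 1 OR 0 = 1
w6 = w1 OR w5 = 1 OR 1 = 1

w1 = 1  w6 = 1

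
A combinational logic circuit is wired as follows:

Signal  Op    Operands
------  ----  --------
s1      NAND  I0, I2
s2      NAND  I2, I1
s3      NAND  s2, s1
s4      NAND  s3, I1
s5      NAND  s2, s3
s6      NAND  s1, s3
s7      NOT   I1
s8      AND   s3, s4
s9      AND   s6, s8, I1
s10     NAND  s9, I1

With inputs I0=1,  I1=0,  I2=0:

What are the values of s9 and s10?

s1 = I0 NAND I2 = 1 NAND 0 = 1
s2 = I2 NAND I1 = 0 NAND 0 = 1
s3 = s2 NAND s1 = 1 NAND 1 = 0
s4 = s3 NAND I1 = 0 NAND 0 = 1
s6 = s1 NAND s3 = 1 NAND 0 = 1
s8 = s3 AND s4 = 0 AND 1 = 0
s9 = s6 AND s8 AND I1 = 1 AND 0 AND 0 = 0
s10 = s9 NAND I1 = 0 NAND 0 = 1

s9 = 0, s10 = 1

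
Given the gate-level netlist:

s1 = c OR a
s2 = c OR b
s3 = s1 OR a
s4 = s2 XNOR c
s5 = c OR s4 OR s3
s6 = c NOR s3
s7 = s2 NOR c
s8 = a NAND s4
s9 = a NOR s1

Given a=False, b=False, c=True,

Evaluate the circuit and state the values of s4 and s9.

s4 = True  s9 = False

s1 = c OR a = True OR False = True
s2 = c OR b = True OR False = True
s4 = s2 XNOR c = True XNOR True = True
s9 = a NOR s1 = False NOR True = False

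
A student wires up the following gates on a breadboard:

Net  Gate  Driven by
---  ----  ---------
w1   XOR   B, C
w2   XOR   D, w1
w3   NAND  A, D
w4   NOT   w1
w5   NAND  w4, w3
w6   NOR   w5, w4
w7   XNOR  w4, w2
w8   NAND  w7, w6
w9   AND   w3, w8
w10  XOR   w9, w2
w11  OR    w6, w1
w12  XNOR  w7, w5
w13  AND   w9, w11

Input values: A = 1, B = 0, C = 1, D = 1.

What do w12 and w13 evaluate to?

w1 = B XOR C = 0 XOR 1 = 1
w2 = D XOR w1 = 1 XOR 1 = 0
w3 = A NAND D = 1 NAND 1 = 0
w4 = NOT w1 = NOT 1 = 0
w5 = w4 NAND w3 = 0 NAND 0 = 1
w6 = w5 NOR w4 = 1 NOR 0 = 0
w7 = w4 XNOR w2 = 0 XNOR 0 = 1
w8 = w7 NAND w6 = 1 NAND 0 = 1
w9 = w3 AND w8 = 0 AND 1 = 0
w11 = w6 OR w1 = 0 OR 1 = 1
w12 = w7 XNOR w5 = 1 XNOR 1 = 1
w13 = w9 AND w11 = 0 AND 1 = 0

w12 = 1; w13 = 0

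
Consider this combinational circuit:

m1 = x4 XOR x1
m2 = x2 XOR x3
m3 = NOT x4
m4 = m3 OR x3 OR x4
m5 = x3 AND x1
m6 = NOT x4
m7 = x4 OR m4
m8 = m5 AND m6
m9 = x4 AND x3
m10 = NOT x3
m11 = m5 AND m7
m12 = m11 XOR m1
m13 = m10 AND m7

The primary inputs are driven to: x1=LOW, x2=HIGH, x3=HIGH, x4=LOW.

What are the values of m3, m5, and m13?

m3 = NOT x4 = NOT LOW = HIGH
m4 = m3 OR x3 OR x4 = HIGH OR HIGH OR LOW = HIGH
m5 = x3 AND x1 = HIGH AND LOW = LOW
m7 = x4 OR m4 = LOW OR HIGH = HIGH
m10 = NOT x3 = NOT HIGH = LOW
m13 = m10 AND m7 = LOW AND HIGH = LOW

m3 = HIGH, m5 = LOW, m13 = LOW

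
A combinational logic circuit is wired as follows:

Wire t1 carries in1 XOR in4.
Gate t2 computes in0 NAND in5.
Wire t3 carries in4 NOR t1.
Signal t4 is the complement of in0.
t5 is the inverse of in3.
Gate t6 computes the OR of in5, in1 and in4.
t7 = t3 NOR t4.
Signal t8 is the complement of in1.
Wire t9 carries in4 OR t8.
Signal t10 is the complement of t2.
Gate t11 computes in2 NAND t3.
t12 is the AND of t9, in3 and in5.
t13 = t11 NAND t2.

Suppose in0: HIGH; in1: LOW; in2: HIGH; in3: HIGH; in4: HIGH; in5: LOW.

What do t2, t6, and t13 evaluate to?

t1 = in1 XOR in4 = LOW XOR HIGH = HIGH
t2 = in0 NAND in5 = HIGH NAND LOW = HIGH
t3 = in4 NOR t1 = HIGH NOR HIGH = LOW
t6 = in5 OR in1 OR in4 = LOW OR LOW OR HIGH = HIGH
t11 = in2 NAND t3 = HIGH NAND LOW = HIGH
t13 = t11 NAND t2 = HIGH NAND HIGH = LOW

t2 = HIGH; t6 = HIGH; t13 = LOW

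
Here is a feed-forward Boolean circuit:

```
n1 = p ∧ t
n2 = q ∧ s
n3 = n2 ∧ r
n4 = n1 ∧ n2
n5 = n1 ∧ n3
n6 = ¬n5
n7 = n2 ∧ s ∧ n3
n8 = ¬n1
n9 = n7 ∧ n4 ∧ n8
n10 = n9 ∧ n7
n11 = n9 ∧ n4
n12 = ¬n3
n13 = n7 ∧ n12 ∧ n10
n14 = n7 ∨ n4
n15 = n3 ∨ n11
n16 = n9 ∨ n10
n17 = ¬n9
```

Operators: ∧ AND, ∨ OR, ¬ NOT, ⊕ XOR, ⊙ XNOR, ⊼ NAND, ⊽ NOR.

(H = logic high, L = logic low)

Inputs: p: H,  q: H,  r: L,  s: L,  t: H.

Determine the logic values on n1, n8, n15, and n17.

n1 = H  n8 = L  n15 = L  n17 = H

n1 = p AND t = H AND H = H
n2 = q AND s = H AND L = L
n3 = n2 AND r = L AND L = L
n4 = n1 AND n2 = H AND L = L
n7 = n2 AND s AND n3 = L AND L AND L = L
n8 = NOT n1 = NOT H = L
n9 = n7 AND n4 AND n8 = L AND L AND L = L
n11 = n9 AND n4 = L AND L = L
n15 = n3 OR n11 = L OR L = L
n17 = NOT n9 = NOT L = H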